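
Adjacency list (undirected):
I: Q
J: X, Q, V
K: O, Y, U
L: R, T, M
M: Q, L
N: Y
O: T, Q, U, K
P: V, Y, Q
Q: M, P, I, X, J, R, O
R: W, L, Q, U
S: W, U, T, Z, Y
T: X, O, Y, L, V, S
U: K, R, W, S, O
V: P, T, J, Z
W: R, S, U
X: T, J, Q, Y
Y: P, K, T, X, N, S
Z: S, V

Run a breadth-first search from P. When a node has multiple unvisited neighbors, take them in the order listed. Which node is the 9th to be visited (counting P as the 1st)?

Visit P; enqueue V, Y, Q → queue [V, Y, Q]
Visit V; enqueue T, J, Z → queue [Y, Q, T, J, Z]
Visit Y; enqueue K, X, N, S → queue [Q, T, J, Z, K, X, N, S]
Visit Q; enqueue M, I, R, O → queue [T, J, Z, K, X, N, S, M, I, R, O]
Visit T; enqueue L → queue [J, Z, K, X, N, S, M, I, R, O, L]
Visit J → queue [Z, K, X, N, S, M, I, R, O, L]
Visit Z → queue [K, X, N, S, M, I, R, O, L]
Visit K; enqueue U → queue [X, N, S, M, I, R, O, L, U]
Visit X → queue [N, S, M, I, R, O, L, U]
Visit N → queue [S, M, I, R, O, L, U]
Visit S; enqueue W → queue [M, I, R, O, L, U, W]
Visit M → queue [I, R, O, L, U, W]
Visit I → queue [R, O, L, U, W]
Visit R → queue [O, L, U, W]
Visit O → queue [L, U, W]
Visit L → queue [U, W]
Visit U → queue [W]
Visit W → queue []

Visit order: P, V, Y, Q, T, J, Z, K, X, N, S, M, I, R, O, L, U, W

X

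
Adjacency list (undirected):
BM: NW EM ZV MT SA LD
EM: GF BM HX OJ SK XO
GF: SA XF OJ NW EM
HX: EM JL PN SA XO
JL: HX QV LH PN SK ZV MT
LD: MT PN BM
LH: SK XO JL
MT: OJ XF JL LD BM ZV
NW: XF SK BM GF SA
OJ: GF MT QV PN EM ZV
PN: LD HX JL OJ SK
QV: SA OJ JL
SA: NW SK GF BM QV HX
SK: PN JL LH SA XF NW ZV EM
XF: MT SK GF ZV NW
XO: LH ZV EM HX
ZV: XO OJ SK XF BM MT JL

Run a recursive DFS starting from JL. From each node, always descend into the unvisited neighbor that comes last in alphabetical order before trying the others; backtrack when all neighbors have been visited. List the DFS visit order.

JL, ZV, XO, LH, SK, XF, NW, SA, QV, OJ, PN, LD, MT, BM, EM, HX, GF

Visit JL
JL → ZV
ZV → XO
XO → LH
LH → SK
SK → XF
XF → NW
NW → SA
SA → QV
QV → OJ
OJ → PN
PN → LD
LD → MT
MT → BM
BM → EM
EM → HX
EM → GF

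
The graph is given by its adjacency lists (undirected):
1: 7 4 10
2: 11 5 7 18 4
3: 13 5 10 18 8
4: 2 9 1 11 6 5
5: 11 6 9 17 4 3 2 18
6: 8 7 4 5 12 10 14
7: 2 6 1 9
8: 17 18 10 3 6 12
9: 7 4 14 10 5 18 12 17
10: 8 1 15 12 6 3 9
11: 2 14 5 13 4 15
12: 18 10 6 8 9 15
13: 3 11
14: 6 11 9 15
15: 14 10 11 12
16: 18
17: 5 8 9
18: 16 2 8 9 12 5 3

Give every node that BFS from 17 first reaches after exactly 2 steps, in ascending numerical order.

2, 3, 4, 6, 7, 10, 11, 12, 14, 18

Level 0: 17
Level 1: 5, 8, 9
Level 2: 2, 3, 4, 6, 7, 10, 11, 12, 14, 18
Level 3: 1, 13, 15, 16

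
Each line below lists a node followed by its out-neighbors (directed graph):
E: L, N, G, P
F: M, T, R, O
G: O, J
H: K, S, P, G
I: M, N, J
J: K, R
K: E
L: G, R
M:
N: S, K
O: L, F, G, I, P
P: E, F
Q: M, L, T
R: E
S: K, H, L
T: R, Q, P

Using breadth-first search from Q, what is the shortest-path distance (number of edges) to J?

3

Level 0: Q
Level 1: L, M, T
Level 2: G, P, R
Level 3: E, F, J, O
Level 4: I, K, N
Level 5: S
Level 6: H
J first appears at level 3.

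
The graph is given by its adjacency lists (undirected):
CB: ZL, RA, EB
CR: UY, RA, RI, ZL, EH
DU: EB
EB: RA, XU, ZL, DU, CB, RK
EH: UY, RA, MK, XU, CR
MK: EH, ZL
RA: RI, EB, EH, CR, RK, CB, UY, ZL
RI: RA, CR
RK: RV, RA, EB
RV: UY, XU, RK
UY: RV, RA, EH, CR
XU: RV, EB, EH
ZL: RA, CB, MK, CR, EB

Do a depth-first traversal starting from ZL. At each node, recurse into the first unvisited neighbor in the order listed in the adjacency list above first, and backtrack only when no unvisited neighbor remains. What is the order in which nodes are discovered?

Visit ZL
ZL → RA
RA → RI
RI → CR
CR → UY
UY → RV
RV → XU
XU → EB
EB → DU
EB → CB
EB → RK
XU → EH
EH → MK

ZL -> RA -> RI -> CR -> UY -> RV -> XU -> EB -> DU -> CB -> RK -> EH -> MK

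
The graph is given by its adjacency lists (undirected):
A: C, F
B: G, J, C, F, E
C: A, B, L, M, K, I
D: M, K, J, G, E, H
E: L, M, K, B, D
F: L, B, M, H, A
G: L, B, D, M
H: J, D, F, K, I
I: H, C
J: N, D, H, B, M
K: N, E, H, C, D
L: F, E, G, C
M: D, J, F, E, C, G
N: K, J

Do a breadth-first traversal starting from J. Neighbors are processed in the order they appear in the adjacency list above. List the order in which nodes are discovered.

J -> N -> D -> H -> B -> M -> K -> G -> E -> F -> I -> C -> L -> A

Visit J; enqueue N, D, H, B, M → queue [N, D, H, B, M]
Visit N; enqueue K → queue [D, H, B, M, K]
Visit D; enqueue G, E → queue [H, B, M, K, G, E]
Visit H; enqueue F, I → queue [B, M, K, G, E, F, I]
Visit B; enqueue C → queue [M, K, G, E, F, I, C]
Visit M → queue [K, G, E, F, I, C]
Visit K → queue [G, E, F, I, C]
Visit G; enqueue L → queue [E, F, I, C, L]
Visit E → queue [F, I, C, L]
Visit F; enqueue A → queue [I, C, L, A]
Visit I → queue [C, L, A]
Visit C → queue [L, A]
Visit L → queue [A]
Visit A → queue []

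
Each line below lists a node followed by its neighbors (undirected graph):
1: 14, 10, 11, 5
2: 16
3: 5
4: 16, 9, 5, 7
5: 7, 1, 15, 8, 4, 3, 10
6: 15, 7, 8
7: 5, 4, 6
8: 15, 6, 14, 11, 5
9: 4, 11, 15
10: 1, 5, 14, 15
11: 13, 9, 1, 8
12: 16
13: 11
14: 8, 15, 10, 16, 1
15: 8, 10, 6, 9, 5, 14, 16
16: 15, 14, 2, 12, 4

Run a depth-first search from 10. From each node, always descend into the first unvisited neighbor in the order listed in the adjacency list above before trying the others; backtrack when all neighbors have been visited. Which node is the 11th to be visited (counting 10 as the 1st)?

Visit 10
10 → 1
1 → 14
14 → 8
8 → 15
15 → 6
6 → 7
7 → 5
5 → 4
4 → 16
16 → 2
16 → 12
4 → 9
9 → 11
11 → 13
5 → 3

Visit order: 10, 1, 14, 8, 15, 6, 7, 5, 4, 16, 2, 12, 9, 11, 13, 3

2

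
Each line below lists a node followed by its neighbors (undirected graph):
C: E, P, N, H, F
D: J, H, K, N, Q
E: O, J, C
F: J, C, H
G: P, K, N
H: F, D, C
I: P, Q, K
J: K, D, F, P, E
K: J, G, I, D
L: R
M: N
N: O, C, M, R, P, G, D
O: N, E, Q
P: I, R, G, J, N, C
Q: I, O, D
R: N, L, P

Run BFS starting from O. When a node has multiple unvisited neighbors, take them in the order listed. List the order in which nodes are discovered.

Visit O; enqueue N, E, Q → queue [N, E, Q]
Visit N; enqueue C, M, R, P, G, D → queue [E, Q, C, M, R, P, G, D]
Visit E; enqueue J → queue [Q, C, M, R, P, G, D, J]
Visit Q; enqueue I → queue [C, M, R, P, G, D, J, I]
Visit C; enqueue H, F → queue [M, R, P, G, D, J, I, H, F]
Visit M → queue [R, P, G, D, J, I, H, F]
Visit R; enqueue L → queue [P, G, D, J, I, H, F, L]
Visit P → queue [G, D, J, I, H, F, L]
Visit G; enqueue K → queue [D, J, I, H, F, L, K]
Visit D → queue [J, I, H, F, L, K]
Visit J → queue [I, H, F, L, K]
Visit I → queue [H, F, L, K]
Visit H → queue [F, L, K]
Visit F → queue [L, K]
Visit L → queue [K]
Visit K → queue []

O, N, E, Q, C, M, R, P, G, D, J, I, H, F, L, K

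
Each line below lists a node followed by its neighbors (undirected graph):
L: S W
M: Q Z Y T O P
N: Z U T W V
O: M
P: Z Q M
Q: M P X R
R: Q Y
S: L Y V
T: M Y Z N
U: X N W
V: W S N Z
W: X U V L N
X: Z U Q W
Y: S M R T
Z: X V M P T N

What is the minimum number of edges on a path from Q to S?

Level 0: Q
Level 1: M, P, R, X
Level 2: O, T, U, W, Y, Z
Level 3: L, N, S, V
S first appears at level 3.

3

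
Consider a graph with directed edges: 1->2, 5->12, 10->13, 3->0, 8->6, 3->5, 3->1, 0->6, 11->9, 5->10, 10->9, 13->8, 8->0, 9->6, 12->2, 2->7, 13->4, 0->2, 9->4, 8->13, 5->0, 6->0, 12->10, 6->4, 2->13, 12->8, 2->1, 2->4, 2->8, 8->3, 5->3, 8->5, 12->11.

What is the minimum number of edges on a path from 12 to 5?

Level 0: 12
Level 1: 2, 8, 10, 11
Level 2: 0, 1, 3, 4, 5, 6, 7, 9, 13
5 first appears at level 2.

2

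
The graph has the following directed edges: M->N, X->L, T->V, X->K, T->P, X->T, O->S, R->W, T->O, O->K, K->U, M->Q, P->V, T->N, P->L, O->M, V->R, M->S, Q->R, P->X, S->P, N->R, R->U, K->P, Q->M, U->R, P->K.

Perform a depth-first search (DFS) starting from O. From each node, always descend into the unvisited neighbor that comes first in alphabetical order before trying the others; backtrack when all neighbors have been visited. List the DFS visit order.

O K P L V R U W X T N M Q S

Visit O
O → K
K → P
P → L
P → V
V → R
R → U
R → W
P → X
X → T
T → N
O → M
M → Q
M → S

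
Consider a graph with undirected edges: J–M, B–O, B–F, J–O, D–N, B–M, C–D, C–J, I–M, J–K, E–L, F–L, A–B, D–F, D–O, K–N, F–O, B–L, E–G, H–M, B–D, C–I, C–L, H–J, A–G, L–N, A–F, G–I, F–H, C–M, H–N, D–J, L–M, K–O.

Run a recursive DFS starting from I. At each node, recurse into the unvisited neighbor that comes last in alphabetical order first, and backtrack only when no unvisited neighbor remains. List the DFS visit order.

I, M, L, N, K, O, J, H, F, D, C, B, A, G, E

Visit I
I → M
M → L
L → N
N → K
K → O
O → J
J → H
H → F
F → D
D → C
D → B
B → A
A → G
G → E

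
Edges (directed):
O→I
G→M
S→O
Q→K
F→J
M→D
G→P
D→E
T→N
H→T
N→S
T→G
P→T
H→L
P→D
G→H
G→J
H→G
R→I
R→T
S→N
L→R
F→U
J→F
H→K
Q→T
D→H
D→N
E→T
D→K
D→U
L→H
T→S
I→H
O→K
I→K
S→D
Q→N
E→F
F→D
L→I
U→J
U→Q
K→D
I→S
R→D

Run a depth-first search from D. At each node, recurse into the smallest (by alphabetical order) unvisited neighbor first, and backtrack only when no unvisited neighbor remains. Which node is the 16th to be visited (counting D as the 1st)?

T

Visit D
D → E
E → F
F → J
F → U
U → Q
Q → K
Q → N
N → S
S → O
O → I
I → H
H → G
G → M
G → P
P → T
H → L
L → R

Visit order: D, E, F, J, U, Q, K, N, S, O, I, H, G, M, P, T, L, R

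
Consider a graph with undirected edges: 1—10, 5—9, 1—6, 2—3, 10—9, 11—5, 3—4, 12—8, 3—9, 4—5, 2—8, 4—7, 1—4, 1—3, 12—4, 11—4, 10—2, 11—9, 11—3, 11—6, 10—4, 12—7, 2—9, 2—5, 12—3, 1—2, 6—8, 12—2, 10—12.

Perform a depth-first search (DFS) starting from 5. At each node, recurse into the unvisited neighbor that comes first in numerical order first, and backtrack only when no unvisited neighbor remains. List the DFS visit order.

5, 2, 1, 3, 4, 7, 12, 8, 6, 11, 9, 10

Visit 5
5 → 2
2 → 1
1 → 3
3 → 4
4 → 7
7 → 12
12 → 8
8 → 6
6 → 11
11 → 9
9 → 10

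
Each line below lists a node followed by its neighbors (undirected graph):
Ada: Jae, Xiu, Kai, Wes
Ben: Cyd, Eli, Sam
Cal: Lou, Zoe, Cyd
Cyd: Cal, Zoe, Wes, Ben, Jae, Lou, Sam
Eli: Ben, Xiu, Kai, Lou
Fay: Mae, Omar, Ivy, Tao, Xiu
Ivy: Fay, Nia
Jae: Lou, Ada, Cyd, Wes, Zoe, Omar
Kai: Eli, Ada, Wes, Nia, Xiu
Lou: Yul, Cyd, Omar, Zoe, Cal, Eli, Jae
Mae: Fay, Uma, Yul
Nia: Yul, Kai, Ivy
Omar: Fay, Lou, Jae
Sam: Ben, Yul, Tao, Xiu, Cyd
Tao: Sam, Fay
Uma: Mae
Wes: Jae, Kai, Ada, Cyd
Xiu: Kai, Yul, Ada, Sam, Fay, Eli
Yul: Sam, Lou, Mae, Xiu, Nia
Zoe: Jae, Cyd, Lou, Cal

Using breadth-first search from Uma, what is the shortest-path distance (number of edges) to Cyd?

Level 0: Uma
Level 1: Mae
Level 2: Fay, Yul
Level 3: Ivy, Lou, Nia, Omar, Sam, Tao, Xiu
Level 4: Ada, Ben, Cal, Cyd, Eli, Jae, Kai, Zoe
Level 5: Wes
Cyd first appears at level 4.

4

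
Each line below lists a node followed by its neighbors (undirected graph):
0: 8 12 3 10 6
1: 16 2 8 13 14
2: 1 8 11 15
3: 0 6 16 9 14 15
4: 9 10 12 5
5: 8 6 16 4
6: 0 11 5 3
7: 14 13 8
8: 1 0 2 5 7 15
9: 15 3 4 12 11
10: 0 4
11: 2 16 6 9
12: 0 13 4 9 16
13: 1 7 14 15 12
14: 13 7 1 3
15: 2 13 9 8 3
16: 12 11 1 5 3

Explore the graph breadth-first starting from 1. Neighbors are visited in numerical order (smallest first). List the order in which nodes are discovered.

1, 2, 8, 13, 14, 16, 11, 15, 0, 5, 7, 12, 3, 6, 9, 10, 4

Visit 1; enqueue 2, 8, 13, 14, 16 → queue [2, 8, 13, 14, 16]
Visit 2; enqueue 11, 15 → queue [8, 13, 14, 16, 11, 15]
Visit 8; enqueue 0, 5, 7 → queue [13, 14, 16, 11, 15, 0, 5, 7]
Visit 13; enqueue 12 → queue [14, 16, 11, 15, 0, 5, 7, 12]
Visit 14; enqueue 3 → queue [16, 11, 15, 0, 5, 7, 12, 3]
Visit 16 → queue [11, 15, 0, 5, 7, 12, 3]
Visit 11; enqueue 6, 9 → queue [15, 0, 5, 7, 12, 3, 6, 9]
Visit 15 → queue [0, 5, 7, 12, 3, 6, 9]
Visit 0; enqueue 10 → queue [5, 7, 12, 3, 6, 9, 10]
Visit 5; enqueue 4 → queue [7, 12, 3, 6, 9, 10, 4]
Visit 7 → queue [12, 3, 6, 9, 10, 4]
Visit 12 → queue [3, 6, 9, 10, 4]
Visit 3 → queue [6, 9, 10, 4]
Visit 6 → queue [9, 10, 4]
Visit 9 → queue [10, 4]
Visit 10 → queue [4]
Visit 4 → queue []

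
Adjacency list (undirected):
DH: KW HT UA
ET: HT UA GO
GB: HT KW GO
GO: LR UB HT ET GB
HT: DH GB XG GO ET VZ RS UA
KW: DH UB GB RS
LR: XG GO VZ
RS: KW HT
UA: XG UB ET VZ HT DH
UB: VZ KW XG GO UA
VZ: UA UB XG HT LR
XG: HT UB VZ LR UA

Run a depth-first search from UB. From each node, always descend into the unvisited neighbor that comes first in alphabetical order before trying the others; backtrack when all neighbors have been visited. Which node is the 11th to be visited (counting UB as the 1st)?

Visit UB
UB → GO
GO → ET
ET → HT
HT → DH
DH → KW
KW → GB
KW → RS
DH → UA
UA → VZ
VZ → LR
LR → XG

Visit order: UB, GO, ET, HT, DH, KW, GB, RS, UA, VZ, LR, XG

LR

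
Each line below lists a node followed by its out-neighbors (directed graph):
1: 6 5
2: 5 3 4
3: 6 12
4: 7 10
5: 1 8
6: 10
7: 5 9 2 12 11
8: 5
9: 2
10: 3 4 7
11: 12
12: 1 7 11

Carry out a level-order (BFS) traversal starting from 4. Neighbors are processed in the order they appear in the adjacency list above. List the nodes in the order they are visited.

Visit 4; enqueue 7, 10 → queue [7, 10]
Visit 7; enqueue 5, 9, 2, 12, 11 → queue [10, 5, 9, 2, 12, 11]
Visit 10; enqueue 3 → queue [5, 9, 2, 12, 11, 3]
Visit 5; enqueue 1, 8 → queue [9, 2, 12, 11, 3, 1, 8]
Visit 9 → queue [2, 12, 11, 3, 1, 8]
Visit 2 → queue [12, 11, 3, 1, 8]
Visit 12 → queue [11, 3, 1, 8]
Visit 11 → queue [3, 1, 8]
Visit 3; enqueue 6 → queue [1, 8, 6]
Visit 1 → queue [8, 6]
Visit 8 → queue [6]
Visit 6 → queue []

4, 7, 10, 5, 9, 2, 12, 11, 3, 1, 8, 6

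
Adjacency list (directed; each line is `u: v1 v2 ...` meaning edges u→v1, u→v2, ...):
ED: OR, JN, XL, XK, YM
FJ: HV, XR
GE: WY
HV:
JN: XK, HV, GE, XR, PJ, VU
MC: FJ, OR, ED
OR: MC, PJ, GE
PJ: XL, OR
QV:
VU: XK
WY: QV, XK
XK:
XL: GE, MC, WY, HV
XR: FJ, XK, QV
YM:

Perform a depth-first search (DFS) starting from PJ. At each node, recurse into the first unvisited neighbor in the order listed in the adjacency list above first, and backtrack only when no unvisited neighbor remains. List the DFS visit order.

PJ, XL, GE, WY, QV, XK, MC, FJ, HV, XR, OR, ED, JN, VU, YM

Visit PJ
PJ → XL
XL → GE
GE → WY
WY → QV
WY → XK
XL → MC
MC → FJ
FJ → HV
FJ → XR
MC → OR
MC → ED
ED → JN
JN → VU
ED → YM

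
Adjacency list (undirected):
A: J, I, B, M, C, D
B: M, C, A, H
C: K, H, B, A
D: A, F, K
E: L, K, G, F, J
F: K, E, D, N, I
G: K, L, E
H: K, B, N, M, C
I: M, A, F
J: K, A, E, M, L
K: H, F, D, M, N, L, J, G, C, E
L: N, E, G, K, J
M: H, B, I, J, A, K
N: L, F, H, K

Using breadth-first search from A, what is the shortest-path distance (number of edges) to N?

3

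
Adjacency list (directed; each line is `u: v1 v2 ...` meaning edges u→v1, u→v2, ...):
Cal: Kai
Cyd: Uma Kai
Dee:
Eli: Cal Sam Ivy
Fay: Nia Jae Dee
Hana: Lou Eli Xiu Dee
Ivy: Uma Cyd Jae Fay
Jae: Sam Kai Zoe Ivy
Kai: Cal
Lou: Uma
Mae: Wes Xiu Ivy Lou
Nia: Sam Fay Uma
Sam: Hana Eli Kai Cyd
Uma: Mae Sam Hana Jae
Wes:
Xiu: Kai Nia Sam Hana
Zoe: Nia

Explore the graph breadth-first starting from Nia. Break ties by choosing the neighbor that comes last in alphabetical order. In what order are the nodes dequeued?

Visit Nia; enqueue Uma, Sam, Fay → queue [Uma, Sam, Fay]
Visit Uma; enqueue Mae, Jae, Hana → queue [Sam, Fay, Mae, Jae, Hana]
Visit Sam; enqueue Kai, Eli, Cyd → queue [Fay, Mae, Jae, Hana, Kai, Eli, Cyd]
Visit Fay; enqueue Dee → queue [Mae, Jae, Hana, Kai, Eli, Cyd, Dee]
Visit Mae; enqueue Xiu, Wes, Lou, Ivy → queue [Jae, Hana, Kai, Eli, Cyd, Dee, Xiu, Wes, Lou, Ivy]
Visit Jae; enqueue Zoe → queue [Hana, Kai, Eli, Cyd, Dee, Xiu, Wes, Lou, Ivy, Zoe]
Visit Hana → queue [Kai, Eli, Cyd, Dee, Xiu, Wes, Lou, Ivy, Zoe]
Visit Kai; enqueue Cal → queue [Eli, Cyd, Dee, Xiu, Wes, Lou, Ivy, Zoe, Cal]
Visit Eli → queue [Cyd, Dee, Xiu, Wes, Lou, Ivy, Zoe, Cal]
Visit Cyd → queue [Dee, Xiu, Wes, Lou, Ivy, Zoe, Cal]
Visit Dee → queue [Xiu, Wes, Lou, Ivy, Zoe, Cal]
Visit Xiu → queue [Wes, Lou, Ivy, Zoe, Cal]
Visit Wes → queue [Lou, Ivy, Zoe, Cal]
Visit Lou → queue [Ivy, Zoe, Cal]
Visit Ivy → queue [Zoe, Cal]
Visit Zoe → queue [Cal]
Visit Cal → queue []

Nia Uma Sam Fay Mae Jae Hana Kai Eli Cyd Dee Xiu Wes Lou Ivy Zoe Cal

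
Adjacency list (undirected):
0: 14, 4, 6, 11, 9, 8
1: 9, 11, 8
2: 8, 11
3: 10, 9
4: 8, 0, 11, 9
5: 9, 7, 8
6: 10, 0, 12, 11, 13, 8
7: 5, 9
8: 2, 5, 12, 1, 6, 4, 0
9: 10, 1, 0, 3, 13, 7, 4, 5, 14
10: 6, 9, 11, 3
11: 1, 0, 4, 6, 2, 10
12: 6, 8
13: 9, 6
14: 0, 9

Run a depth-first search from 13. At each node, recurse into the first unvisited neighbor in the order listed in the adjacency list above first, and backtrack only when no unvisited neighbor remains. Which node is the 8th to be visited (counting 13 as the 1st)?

Visit 13
13 → 9
9 → 10
10 → 6
6 → 0
0 → 14
0 → 4
4 → 8
8 → 2
2 → 11
11 → 1
8 → 5
5 → 7
8 → 12
10 → 3

Visit order: 13, 9, 10, 6, 0, 14, 4, 8, 2, 11, 1, 5, 7, 12, 3

8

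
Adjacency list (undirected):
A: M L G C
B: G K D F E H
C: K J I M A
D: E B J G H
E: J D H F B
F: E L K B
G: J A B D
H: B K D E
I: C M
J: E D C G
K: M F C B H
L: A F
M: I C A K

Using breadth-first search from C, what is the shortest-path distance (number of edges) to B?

2

Level 0: C
Level 1: A, I, J, K, M
Level 2: B, D, E, F, G, H, L
B first appears at level 2.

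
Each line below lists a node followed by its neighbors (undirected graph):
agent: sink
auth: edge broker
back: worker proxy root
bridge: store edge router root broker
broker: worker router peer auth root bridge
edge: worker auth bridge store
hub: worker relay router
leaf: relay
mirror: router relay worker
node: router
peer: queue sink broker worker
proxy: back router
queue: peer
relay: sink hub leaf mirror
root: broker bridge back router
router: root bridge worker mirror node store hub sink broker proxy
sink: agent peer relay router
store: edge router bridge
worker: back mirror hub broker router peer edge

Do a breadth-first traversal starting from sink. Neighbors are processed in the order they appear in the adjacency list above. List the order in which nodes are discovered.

sink, agent, peer, relay, router, queue, broker, worker, hub, leaf, mirror, root, bridge, node, store, proxy, auth, back, edge

Visit sink; enqueue agent, peer, relay, router → queue [agent, peer, relay, router]
Visit agent → queue [peer, relay, router]
Visit peer; enqueue queue, broker, worker → queue [relay, router, queue, broker, worker]
Visit relay; enqueue hub, leaf, mirror → queue [router, queue, broker, worker, hub, leaf, mirror]
Visit router; enqueue root, bridge, node, store, proxy → queue [queue, broker, worker, hub, leaf, mirror, root, bridge, node, store, proxy]
Visit queue → queue [broker, worker, hub, leaf, mirror, root, bridge, node, store, proxy]
Visit broker; enqueue auth → queue [worker, hub, leaf, mirror, root, bridge, node, store, proxy, auth]
Visit worker; enqueue back, edge → queue [hub, leaf, mirror, root, bridge, node, store, proxy, auth, back, edge]
Visit hub → queue [leaf, mirror, root, bridge, node, store, proxy, auth, back, edge]
Visit leaf → queue [mirror, root, bridge, node, store, proxy, auth, back, edge]
Visit mirror → queue [root, bridge, node, store, proxy, auth, back, edge]
Visit root → queue [bridge, node, store, proxy, auth, back, edge]
Visit bridge → queue [node, store, proxy, auth, back, edge]
Visit node → queue [store, proxy, auth, back, edge]
Visit store → queue [proxy, auth, back, edge]
Visit proxy → queue [auth, back, edge]
Visit auth → queue [back, edge]
Visit back → queue [edge]
Visit edge → queue []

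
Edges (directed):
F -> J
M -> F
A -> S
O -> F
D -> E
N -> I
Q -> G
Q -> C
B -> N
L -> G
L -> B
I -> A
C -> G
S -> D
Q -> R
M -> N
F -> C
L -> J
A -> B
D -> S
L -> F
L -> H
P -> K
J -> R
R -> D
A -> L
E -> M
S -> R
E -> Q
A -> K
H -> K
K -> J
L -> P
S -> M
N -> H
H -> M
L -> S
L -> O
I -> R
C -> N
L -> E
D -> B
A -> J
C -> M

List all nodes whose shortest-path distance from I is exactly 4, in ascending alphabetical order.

C, Q

Level 0: I
Level 1: A, R
Level 2: B, D, J, K, L, S
Level 3: E, F, G, H, M, N, O, P
Level 4: C, Q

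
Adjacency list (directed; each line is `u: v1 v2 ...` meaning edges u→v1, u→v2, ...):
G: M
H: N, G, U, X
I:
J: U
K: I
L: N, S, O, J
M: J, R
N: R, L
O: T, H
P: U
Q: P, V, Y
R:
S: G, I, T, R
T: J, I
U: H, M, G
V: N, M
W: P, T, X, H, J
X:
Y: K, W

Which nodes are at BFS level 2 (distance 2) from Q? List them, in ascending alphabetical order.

K, M, N, U, W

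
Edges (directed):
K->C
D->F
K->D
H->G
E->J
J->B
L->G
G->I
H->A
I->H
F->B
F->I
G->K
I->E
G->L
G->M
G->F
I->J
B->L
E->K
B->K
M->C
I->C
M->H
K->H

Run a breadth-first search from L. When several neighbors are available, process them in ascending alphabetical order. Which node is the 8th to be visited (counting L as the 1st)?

Visit L; enqueue G → queue [G]
Visit G; enqueue F, I, K, M → queue [F, I, K, M]
Visit F; enqueue B → queue [I, K, M, B]
Visit I; enqueue C, E, H, J → queue [K, M, B, C, E, H, J]
Visit K; enqueue D → queue [M, B, C, E, H, J, D]
Visit M → queue [B, C, E, H, J, D]
Visit B → queue [C, E, H, J, D]
Visit C → queue [E, H, J, D]
Visit E → queue [H, J, D]
Visit H; enqueue A → queue [J, D, A]
Visit J → queue [D, A]
Visit D → queue [A]
Visit A → queue []

Visit order: L, G, F, I, K, M, B, C, E, H, J, D, A

C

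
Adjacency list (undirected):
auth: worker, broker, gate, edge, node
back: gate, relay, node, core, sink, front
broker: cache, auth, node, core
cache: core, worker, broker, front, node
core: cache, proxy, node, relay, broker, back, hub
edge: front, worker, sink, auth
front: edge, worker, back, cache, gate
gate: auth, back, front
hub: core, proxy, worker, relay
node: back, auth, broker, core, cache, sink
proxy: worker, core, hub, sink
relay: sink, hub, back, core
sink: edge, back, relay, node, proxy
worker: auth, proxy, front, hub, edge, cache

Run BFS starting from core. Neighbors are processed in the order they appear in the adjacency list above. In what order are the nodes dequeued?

Visit core; enqueue cache, proxy, node, relay, broker, back, hub → queue [cache, proxy, node, relay, broker, back, hub]
Visit cache; enqueue worker, front → queue [proxy, node, relay, broker, back, hub, worker, front]
Visit proxy; enqueue sink → queue [node, relay, broker, back, hub, worker, front, sink]
Visit node; enqueue auth → queue [relay, broker, back, hub, worker, front, sink, auth]
Visit relay → queue [broker, back, hub, worker, front, sink, auth]
Visit broker → queue [back, hub, worker, front, sink, auth]
Visit back; enqueue gate → queue [hub, worker, front, sink, auth, gate]
Visit hub → queue [worker, front, sink, auth, gate]
Visit worker; enqueue edge → queue [front, sink, auth, gate, edge]
Visit front → queue [sink, auth, gate, edge]
Visit sink → queue [auth, gate, edge]
Visit auth → queue [gate, edge]
Visit gate → queue [edge]
Visit edge → queue []

core -> cache -> proxy -> node -> relay -> broker -> back -> hub -> worker -> front -> sink -> auth -> gate -> edge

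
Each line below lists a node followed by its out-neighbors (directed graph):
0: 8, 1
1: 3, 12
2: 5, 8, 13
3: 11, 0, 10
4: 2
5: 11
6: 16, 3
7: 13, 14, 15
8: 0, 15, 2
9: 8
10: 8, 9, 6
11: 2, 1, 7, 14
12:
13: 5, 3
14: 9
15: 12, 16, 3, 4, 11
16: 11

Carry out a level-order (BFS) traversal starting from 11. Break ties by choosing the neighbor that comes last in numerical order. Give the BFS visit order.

Visit 11; enqueue 14, 7, 2, 1 → queue [14, 7, 2, 1]
Visit 14; enqueue 9 → queue [7, 2, 1, 9]
Visit 7; enqueue 15, 13 → queue [2, 1, 9, 15, 13]
Visit 2; enqueue 8, 5 → queue [1, 9, 15, 13, 8, 5]
Visit 1; enqueue 12, 3 → queue [9, 15, 13, 8, 5, 12, 3]
Visit 9 → queue [15, 13, 8, 5, 12, 3]
Visit 15; enqueue 16, 4 → queue [13, 8, 5, 12, 3, 16, 4]
Visit 13 → queue [8, 5, 12, 3, 16, 4]
Visit 8; enqueue 0 → queue [5, 12, 3, 16, 4, 0]
Visit 5 → queue [12, 3, 16, 4, 0]
Visit 12 → queue [3, 16, 4, 0]
Visit 3; enqueue 10 → queue [16, 4, 0, 10]
Visit 16 → queue [4, 0, 10]
Visit 4 → queue [0, 10]
Visit 0 → queue [10]
Visit 10; enqueue 6 → queue [6]
Visit 6 → queue []

11 14 7 2 1 9 15 13 8 5 12 3 16 4 0 10 6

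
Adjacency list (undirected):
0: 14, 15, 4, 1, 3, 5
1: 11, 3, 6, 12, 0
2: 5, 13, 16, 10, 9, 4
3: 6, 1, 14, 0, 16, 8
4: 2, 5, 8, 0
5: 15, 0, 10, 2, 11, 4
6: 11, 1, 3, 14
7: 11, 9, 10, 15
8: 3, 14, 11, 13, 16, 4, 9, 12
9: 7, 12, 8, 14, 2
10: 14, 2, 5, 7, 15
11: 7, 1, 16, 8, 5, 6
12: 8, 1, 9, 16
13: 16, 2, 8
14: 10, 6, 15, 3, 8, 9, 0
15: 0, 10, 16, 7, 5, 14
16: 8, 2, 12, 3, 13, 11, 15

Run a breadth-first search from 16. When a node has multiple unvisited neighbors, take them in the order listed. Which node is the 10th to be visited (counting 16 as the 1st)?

Visit 16; enqueue 8, 2, 12, 3, 13, 11, 15 → queue [8, 2, 12, 3, 13, 11, 15]
Visit 8; enqueue 14, 4, 9 → queue [2, 12, 3, 13, 11, 15, 14, 4, 9]
Visit 2; enqueue 5, 10 → queue [12, 3, 13, 11, 15, 14, 4, 9, 5, 10]
Visit 12; enqueue 1 → queue [3, 13, 11, 15, 14, 4, 9, 5, 10, 1]
Visit 3; enqueue 6, 0 → queue [13, 11, 15, 14, 4, 9, 5, 10, 1, 6, 0]
Visit 13 → queue [11, 15, 14, 4, 9, 5, 10, 1, 6, 0]
Visit 11; enqueue 7 → queue [15, 14, 4, 9, 5, 10, 1, 6, 0, 7]
Visit 15 → queue [14, 4, 9, 5, 10, 1, 6, 0, 7]
Visit 14 → queue [4, 9, 5, 10, 1, 6, 0, 7]
Visit 4 → queue [9, 5, 10, 1, 6, 0, 7]
Visit 9 → queue [5, 10, 1, 6, 0, 7]
Visit 5 → queue [10, 1, 6, 0, 7]
Visit 10 → queue [1, 6, 0, 7]
Visit 1 → queue [6, 0, 7]
Visit 6 → queue [0, 7]
Visit 0 → queue [7]
Visit 7 → queue []

Visit order: 16, 8, 2, 12, 3, 13, 11, 15, 14, 4, 9, 5, 10, 1, 6, 0, 7

4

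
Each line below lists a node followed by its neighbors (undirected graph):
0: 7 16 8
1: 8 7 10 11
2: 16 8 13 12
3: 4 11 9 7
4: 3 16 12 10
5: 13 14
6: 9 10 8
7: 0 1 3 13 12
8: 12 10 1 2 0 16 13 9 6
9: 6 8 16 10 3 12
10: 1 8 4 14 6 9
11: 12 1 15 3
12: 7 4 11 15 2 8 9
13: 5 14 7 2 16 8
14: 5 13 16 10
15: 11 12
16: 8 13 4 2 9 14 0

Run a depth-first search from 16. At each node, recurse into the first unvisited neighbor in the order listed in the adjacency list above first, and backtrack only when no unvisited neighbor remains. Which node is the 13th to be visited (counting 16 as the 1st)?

6

Visit 16
16 → 8
8 → 12
12 → 7
7 → 0
7 → 1
1 → 10
10 → 4
4 → 3
3 → 11
11 → 15
3 → 9
9 → 6
10 → 14
14 → 5
5 → 13
13 → 2

Visit order: 16, 8, 12, 7, 0, 1, 10, 4, 3, 11, 15, 9, 6, 14, 5, 13, 2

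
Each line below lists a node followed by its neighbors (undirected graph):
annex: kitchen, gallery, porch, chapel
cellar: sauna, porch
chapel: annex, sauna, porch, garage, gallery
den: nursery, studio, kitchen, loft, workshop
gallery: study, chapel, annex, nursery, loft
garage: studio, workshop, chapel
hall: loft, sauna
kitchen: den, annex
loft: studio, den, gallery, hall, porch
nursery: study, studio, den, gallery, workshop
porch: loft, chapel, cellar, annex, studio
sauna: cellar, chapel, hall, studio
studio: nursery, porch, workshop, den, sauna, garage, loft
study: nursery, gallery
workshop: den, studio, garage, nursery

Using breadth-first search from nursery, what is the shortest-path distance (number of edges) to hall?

Level 0: nursery
Level 1: den, gallery, studio, study, workshop
Level 2: annex, chapel, garage, kitchen, loft, porch, sauna
Level 3: cellar, hall
hall first appears at level 3.

3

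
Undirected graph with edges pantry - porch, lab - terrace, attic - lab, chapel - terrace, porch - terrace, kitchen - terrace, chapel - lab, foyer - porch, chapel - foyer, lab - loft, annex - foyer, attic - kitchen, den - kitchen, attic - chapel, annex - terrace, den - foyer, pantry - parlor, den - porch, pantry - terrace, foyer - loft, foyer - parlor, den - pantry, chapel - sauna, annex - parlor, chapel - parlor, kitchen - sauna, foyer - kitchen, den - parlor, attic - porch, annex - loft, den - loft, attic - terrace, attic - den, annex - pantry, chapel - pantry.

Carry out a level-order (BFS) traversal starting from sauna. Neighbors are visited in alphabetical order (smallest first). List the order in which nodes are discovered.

sauna -> chapel -> kitchen -> attic -> foyer -> lab -> pantry -> parlor -> terrace -> den -> porch -> annex -> loft

Visit sauna; enqueue chapel, kitchen → queue [chapel, kitchen]
Visit chapel; enqueue attic, foyer, lab, pantry, parlor, terrace → queue [kitchen, attic, foyer, lab, pantry, parlor, terrace]
Visit kitchen; enqueue den → queue [attic, foyer, lab, pantry, parlor, terrace, den]
Visit attic; enqueue porch → queue [foyer, lab, pantry, parlor, terrace, den, porch]
Visit foyer; enqueue annex, loft → queue [lab, pantry, parlor, terrace, den, porch, annex, loft]
Visit lab → queue [pantry, parlor, terrace, den, porch, annex, loft]
Visit pantry → queue [parlor, terrace, den, porch, annex, loft]
Visit parlor → queue [terrace, den, porch, annex, loft]
Visit terrace → queue [den, porch, annex, loft]
Visit den → queue [porch, annex, loft]
Visit porch → queue [annex, loft]
Visit annex → queue [loft]
Visit loft → queue []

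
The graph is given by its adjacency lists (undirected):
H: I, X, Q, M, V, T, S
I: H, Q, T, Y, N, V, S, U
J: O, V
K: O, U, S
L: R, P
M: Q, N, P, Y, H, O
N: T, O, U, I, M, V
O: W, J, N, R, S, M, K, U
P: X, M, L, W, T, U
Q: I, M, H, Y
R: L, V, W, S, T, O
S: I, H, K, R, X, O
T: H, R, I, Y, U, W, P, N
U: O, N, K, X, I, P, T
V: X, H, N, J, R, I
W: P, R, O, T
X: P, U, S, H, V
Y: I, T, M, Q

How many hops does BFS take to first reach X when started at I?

2

Level 0: I
Level 1: H, N, Q, S, T, U, V, Y
Level 2: J, K, M, O, P, R, W, X
Level 3: L
X first appears at level 2.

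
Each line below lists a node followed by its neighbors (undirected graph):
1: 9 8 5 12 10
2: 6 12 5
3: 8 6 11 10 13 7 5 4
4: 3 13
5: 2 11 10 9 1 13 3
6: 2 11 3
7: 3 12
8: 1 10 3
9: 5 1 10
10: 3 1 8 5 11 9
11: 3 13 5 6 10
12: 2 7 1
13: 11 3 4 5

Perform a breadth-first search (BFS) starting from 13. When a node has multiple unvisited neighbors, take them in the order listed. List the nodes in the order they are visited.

13 → 11 → 3 → 4 → 5 → 6 → 10 → 8 → 7 → 2 → 9 → 1 → 12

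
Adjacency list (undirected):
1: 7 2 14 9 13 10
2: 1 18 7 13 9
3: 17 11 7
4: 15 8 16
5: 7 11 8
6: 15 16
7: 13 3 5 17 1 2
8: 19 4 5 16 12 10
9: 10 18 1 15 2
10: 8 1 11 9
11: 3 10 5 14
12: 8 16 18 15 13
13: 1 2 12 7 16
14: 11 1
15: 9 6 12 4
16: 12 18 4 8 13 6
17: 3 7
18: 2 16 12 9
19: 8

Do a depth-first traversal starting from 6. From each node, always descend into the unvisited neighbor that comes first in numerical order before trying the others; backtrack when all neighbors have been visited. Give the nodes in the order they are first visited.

6, 15, 4, 8, 5, 7, 1, 2, 9, 10, 11, 3, 17, 14, 18, 12, 13, 16, 19

Visit 6
6 → 15
15 → 4
4 → 8
8 → 5
5 → 7
7 → 1
1 → 2
2 → 9
9 → 10
10 → 11
11 → 3
3 → 17
11 → 14
9 → 18
18 → 12
12 → 13
13 → 16
8 → 19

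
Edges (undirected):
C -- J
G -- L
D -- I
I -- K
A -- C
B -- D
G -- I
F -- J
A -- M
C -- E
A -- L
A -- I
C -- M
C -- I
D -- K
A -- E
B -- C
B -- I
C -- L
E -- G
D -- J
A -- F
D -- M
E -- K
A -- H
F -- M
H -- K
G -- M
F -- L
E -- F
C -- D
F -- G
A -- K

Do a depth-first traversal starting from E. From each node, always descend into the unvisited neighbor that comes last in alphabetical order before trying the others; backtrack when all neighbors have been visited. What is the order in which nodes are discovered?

E → K → I → G → M → F → L → C → J → D → B → A → H

Visit E
E → K
K → I
I → G
G → M
M → F
F → L
L → C
C → J
J → D
D → B
C → A
A → H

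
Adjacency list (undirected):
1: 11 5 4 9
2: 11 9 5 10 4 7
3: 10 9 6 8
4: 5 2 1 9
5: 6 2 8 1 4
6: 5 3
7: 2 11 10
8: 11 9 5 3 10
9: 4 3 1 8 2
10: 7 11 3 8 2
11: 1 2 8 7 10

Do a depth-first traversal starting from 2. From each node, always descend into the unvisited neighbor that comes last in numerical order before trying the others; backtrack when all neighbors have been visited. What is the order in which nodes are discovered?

2, 11, 10, 8, 9, 4, 5, 6, 3, 1, 7

Visit 2
2 → 11
11 → 10
10 → 8
8 → 9
9 → 4
4 → 5
5 → 6
6 → 3
5 → 1
10 → 7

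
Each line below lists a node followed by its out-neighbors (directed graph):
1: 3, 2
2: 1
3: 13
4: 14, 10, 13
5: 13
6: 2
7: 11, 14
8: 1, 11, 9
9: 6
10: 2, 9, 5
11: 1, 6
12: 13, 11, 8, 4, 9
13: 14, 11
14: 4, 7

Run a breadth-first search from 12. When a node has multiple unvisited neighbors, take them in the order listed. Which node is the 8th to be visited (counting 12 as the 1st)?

Visit 12; enqueue 13, 11, 8, 4, 9 → queue [13, 11, 8, 4, 9]
Visit 13; enqueue 14 → queue [11, 8, 4, 9, 14]
Visit 11; enqueue 1, 6 → queue [8, 4, 9, 14, 1, 6]
Visit 8 → queue [4, 9, 14, 1, 6]
Visit 4; enqueue 10 → queue [9, 14, 1, 6, 10]
Visit 9 → queue [14, 1, 6, 10]
Visit 14; enqueue 7 → queue [1, 6, 10, 7]
Visit 1; enqueue 3, 2 → queue [6, 10, 7, 3, 2]
Visit 6 → queue [10, 7, 3, 2]
Visit 10; enqueue 5 → queue [7, 3, 2, 5]
Visit 7 → queue [3, 2, 5]
Visit 3 → queue [2, 5]
Visit 2 → queue [5]
Visit 5 → queue []

Visit order: 12, 13, 11, 8, 4, 9, 14, 1, 6, 10, 7, 3, 2, 5

1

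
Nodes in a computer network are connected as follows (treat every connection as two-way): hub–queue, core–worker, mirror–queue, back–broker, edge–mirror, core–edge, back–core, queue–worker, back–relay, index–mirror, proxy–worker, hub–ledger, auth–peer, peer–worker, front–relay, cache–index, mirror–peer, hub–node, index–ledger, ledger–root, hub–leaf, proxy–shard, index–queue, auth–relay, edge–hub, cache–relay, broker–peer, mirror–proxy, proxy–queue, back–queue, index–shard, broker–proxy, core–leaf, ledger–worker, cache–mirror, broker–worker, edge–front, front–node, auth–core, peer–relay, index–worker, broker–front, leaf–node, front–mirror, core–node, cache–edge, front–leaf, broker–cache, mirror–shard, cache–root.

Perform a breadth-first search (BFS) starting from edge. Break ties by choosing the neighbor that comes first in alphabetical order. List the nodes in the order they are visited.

edge, cache, core, front, hub, mirror, broker, index, relay, root, auth, back, leaf, node, worker, ledger, queue, peer, proxy, shard

Visit edge; enqueue cache, core, front, hub, mirror → queue [cache, core, front, hub, mirror]
Visit cache; enqueue broker, index, relay, root → queue [core, front, hub, mirror, broker, index, relay, root]
Visit core; enqueue auth, back, leaf, node, worker → queue [front, hub, mirror, broker, index, relay, root, auth, back, leaf, node, worker]
Visit front → queue [hub, mirror, broker, index, relay, root, auth, back, leaf, node, worker]
Visit hub; enqueue ledger, queue → queue [mirror, broker, index, relay, root, auth, back, leaf, node, worker, ledger, queue]
Visit mirror; enqueue peer, proxy, shard → queue [broker, index, relay, root, auth, back, leaf, node, worker, ledger, queue, peer, proxy, shard]
Visit broker → queue [index, relay, root, auth, back, leaf, node, worker, ledger, queue, peer, proxy, shard]
Visit index → queue [relay, root, auth, back, leaf, node, worker, ledger, queue, peer, proxy, shard]
Visit relay → queue [root, auth, back, leaf, node, worker, ledger, queue, peer, proxy, shard]
Visit root → queue [auth, back, leaf, node, worker, ledger, queue, peer, proxy, shard]
Visit auth → queue [back, leaf, node, worker, ledger, queue, peer, proxy, shard]
Visit back → queue [leaf, node, worker, ledger, queue, peer, proxy, shard]
Visit leaf → queue [node, worker, ledger, queue, peer, proxy, shard]
Visit node → queue [worker, ledger, queue, peer, proxy, shard]
Visit worker → queue [ledger, queue, peer, proxy, shard]
Visit ledger → queue [queue, peer, proxy, shard]
Visit queue → queue [peer, proxy, shard]
Visit peer → queue [proxy, shard]
Visit proxy → queue [shard]
Visit shard → queue []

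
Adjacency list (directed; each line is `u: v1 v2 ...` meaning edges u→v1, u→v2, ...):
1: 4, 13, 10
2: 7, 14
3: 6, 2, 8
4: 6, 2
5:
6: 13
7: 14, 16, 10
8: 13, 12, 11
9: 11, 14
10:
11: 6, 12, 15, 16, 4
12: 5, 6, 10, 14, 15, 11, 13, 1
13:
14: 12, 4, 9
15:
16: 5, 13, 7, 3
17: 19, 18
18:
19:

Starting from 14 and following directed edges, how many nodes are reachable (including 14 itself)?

BFS from 14 visits: 14, 12, 4, 9, 5, 6, 10, 15, 11, 13, 1, 2, 16, 7, 3, 8
Reachable nodes: 16 of 19 total.

16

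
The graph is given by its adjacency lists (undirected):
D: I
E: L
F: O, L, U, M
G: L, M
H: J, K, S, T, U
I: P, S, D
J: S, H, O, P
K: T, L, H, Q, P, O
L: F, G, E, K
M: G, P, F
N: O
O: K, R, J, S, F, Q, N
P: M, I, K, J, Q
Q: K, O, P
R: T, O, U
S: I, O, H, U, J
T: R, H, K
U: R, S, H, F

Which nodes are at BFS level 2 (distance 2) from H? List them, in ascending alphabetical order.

F, I, L, O, P, Q, R

Level 0: H
Level 1: J, K, S, T, U
Level 2: F, I, L, O, P, Q, R
Level 3: D, E, G, M, N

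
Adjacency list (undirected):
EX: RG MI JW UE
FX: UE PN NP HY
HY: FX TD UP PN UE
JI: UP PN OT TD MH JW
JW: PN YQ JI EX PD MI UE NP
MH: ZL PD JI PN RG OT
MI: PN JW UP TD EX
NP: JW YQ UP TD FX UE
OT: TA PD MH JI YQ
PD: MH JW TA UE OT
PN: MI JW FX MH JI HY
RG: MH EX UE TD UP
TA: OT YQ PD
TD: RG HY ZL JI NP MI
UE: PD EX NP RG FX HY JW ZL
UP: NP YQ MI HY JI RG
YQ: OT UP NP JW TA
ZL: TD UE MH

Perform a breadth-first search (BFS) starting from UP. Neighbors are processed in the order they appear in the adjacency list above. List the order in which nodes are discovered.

Visit UP; enqueue NP, YQ, MI, HY, JI, RG → queue [NP, YQ, MI, HY, JI, RG]
Visit NP; enqueue JW, TD, FX, UE → queue [YQ, MI, HY, JI, RG, JW, TD, FX, UE]
Visit YQ; enqueue OT, TA → queue [MI, HY, JI, RG, JW, TD, FX, UE, OT, TA]
Visit MI; enqueue PN, EX → queue [HY, JI, RG, JW, TD, FX, UE, OT, TA, PN, EX]
Visit HY → queue [JI, RG, JW, TD, FX, UE, OT, TA, PN, EX]
Visit JI; enqueue MH → queue [RG, JW, TD, FX, UE, OT, TA, PN, EX, MH]
Visit RG → queue [JW, TD, FX, UE, OT, TA, PN, EX, MH]
Visit JW; enqueue PD → queue [TD, FX, UE, OT, TA, PN, EX, MH, PD]
Visit TD; enqueue ZL → queue [FX, UE, OT, TA, PN, EX, MH, PD, ZL]
Visit FX → queue [UE, OT, TA, PN, EX, MH, PD, ZL]
Visit UE → queue [OT, TA, PN, EX, MH, PD, ZL]
Visit OT → queue [TA, PN, EX, MH, PD, ZL]
Visit TA → queue [PN, EX, MH, PD, ZL]
Visit PN → queue [EX, MH, PD, ZL]
Visit EX → queue [MH, PD, ZL]
Visit MH → queue [PD, ZL]
Visit PD → queue [ZL]
Visit ZL → queue []

UP, NP, YQ, MI, HY, JI, RG, JW, TD, FX, UE, OT, TA, PN, EX, MH, PD, ZL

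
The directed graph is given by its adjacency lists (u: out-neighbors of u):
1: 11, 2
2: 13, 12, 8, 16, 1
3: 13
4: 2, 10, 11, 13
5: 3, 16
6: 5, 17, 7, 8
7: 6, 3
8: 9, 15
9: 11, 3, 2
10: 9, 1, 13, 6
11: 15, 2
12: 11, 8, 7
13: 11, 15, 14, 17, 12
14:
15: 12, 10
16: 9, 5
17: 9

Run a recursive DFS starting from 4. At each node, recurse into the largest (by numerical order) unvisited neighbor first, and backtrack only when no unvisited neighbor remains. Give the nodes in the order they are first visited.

4 13 17 9 11 15 12 8 7 6 5 16 3 10 1 2 14

Visit 4
4 → 13
13 → 17
17 → 9
9 → 11
11 → 15
15 → 12
12 → 8
12 → 7
7 → 6
6 → 5
5 → 16
5 → 3
15 → 10
10 → 1
1 → 2
13 → 14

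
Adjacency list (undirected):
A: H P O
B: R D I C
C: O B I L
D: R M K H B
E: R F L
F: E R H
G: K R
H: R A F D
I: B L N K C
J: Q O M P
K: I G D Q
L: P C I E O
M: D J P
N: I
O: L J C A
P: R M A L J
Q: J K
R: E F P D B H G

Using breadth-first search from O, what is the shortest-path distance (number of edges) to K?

3

Level 0: O
Level 1: A, C, J, L
Level 2: B, E, H, I, M, P, Q
Level 3: D, F, K, N, R
Level 4: G
K first appears at level 3.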